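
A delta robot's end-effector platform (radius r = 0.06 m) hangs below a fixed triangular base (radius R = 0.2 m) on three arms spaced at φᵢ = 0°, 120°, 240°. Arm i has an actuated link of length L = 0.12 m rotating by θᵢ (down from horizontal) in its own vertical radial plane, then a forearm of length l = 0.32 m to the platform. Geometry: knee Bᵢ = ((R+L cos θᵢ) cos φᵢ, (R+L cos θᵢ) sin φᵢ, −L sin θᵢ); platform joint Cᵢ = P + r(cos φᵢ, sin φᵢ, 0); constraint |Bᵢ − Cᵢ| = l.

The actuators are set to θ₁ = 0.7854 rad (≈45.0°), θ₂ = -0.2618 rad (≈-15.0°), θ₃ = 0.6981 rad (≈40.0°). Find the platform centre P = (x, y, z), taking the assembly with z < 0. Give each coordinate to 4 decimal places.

(-0.0481, 0.0675, -0.2377)

φ1=0.0°: virtual centre (0.2249, 0.0000, -0.0849), radius l
φ2=120.0°: virtual centre (-0.1280, 0.2216, 0.0311), radius l
φ3=240.0°: virtual centre (-0.1160, -0.2009, -0.0771), radius l
subtract pairs → two planes through P
[-0.7056 0.4433 0.2318]·P = 0.0087;  [-0.6816 -0.4017 0.0154]·P = 0.0020
det = 0.5856;  x = -0.0075+0.1707z,  y = 0.0077+-0.2512z
sphere 1 gives Az²+Bz+C=0 with A=1.0923, B=0.0865, C=-0.0412;  B²−4AC=0.1873;  roots -0.2377, 0.1585;  negative root z = -0.2377
x = -0.0481, y = 0.0675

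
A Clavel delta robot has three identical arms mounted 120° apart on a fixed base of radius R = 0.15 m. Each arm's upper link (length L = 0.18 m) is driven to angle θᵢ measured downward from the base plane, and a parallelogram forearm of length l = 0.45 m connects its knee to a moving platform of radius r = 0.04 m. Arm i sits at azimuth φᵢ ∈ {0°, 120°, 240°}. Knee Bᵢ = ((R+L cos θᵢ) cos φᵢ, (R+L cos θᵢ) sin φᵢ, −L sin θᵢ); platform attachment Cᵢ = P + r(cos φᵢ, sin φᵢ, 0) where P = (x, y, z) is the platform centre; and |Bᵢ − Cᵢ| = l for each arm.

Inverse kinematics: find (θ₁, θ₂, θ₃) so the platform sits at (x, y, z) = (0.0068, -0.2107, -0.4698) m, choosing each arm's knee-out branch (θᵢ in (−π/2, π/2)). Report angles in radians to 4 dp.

θ₁ = 0.8725, θ₂ = 1.3961, θ₃ = 0.2616

rotate P by −φ1: (0.0068, -0.2107, -0.4698)
  A cos θ + B sin θ = C:  0.1032·cos θ + -0.4698·sin θ = -0.2935
  θ1 = atan2(B,A) + arccos(C/0.4810) = 0.8725
rotate P by −φ2: (-0.1859, 0.0995, -0.4698)
  A=0.2959, B=-0.4698, C=(l²−L²−A²−y'²−z²)/(2L)=-0.4112
  √(A²+B²)=0.5552;  θ2 = -1.0088+2.4049 ≈ 1.3961
φ3=240.0° → target in arm frame (0.1791, 0.1112)
  A=-0.0691, B=-0.4698, C=(l²−L²−A²−y'²−z²)/(2L)=-0.1882
  θ3 = atan2(B,A) + arccos(C/0.4749) = 0.2616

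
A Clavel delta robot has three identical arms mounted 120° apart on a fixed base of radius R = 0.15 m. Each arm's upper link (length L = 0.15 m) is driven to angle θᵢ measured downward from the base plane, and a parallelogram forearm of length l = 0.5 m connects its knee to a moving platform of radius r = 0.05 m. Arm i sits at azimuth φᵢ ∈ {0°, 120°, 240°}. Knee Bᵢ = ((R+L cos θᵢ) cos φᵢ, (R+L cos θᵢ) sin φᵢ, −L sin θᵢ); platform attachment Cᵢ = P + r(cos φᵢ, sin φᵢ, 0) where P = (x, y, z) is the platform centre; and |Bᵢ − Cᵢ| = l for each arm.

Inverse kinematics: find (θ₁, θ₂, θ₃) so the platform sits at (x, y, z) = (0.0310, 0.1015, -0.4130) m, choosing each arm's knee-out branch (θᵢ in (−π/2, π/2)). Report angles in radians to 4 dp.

θ₁ = -0.1743, θ₂ = -0.3490, θ₃ = 0.3489

φ1=0.0° → target in arm frame (0.0310, 0.1015)
  e−x'=0.0690;  (l²−L²−(e−x')²−y'²−z²)/2L = 0.1396
  γ=atan2(-0.4130,0.0690)=-1.4053;  ψ=arccos(0.3333)=1.2310;  θ1=γ+ψ≈-0.1743
rotate P by −φ2: (0.0724, -0.0776, -0.4130)
  A=0.0276, B=-0.4130, C=(l²−L²−A²−y'²−z²)/(2L)=0.1672
  γ=atan2(-0.4130,0.0276)=-1.5041;  ψ=arccos(0.4038)=1.1551;  θ2=γ+ψ≈-0.3490
arm 3 (φ=240.0°): x'=-0.1034, y'=-0.0239
  A cos θ + B sin θ = C:  0.2034·cos θ + -0.4130·sin θ = 0.0500
  γ=atan2(-0.4130,0.2034)=-1.1132;  ψ=arccos(0.1085)=1.4621;  θ3=γ+ψ≈0.3489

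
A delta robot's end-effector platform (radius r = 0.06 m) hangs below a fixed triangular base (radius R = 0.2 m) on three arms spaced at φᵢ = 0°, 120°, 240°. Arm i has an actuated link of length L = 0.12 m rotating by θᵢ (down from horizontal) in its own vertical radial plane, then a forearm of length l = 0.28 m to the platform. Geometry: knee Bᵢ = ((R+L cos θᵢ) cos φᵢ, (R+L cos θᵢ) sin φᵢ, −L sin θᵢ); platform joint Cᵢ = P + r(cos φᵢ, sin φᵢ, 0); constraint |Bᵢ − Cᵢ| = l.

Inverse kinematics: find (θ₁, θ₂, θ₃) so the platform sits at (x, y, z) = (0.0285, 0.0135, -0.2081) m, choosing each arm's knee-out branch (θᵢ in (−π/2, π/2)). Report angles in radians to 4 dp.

rotate P by −φ1: (0.0285, 0.0135, -0.2081)
  A cos θ + B sin θ = C:  0.1115·cos θ + -0.2081·sin θ = 0.0337
  √(A²+B²)=0.2361;  θ1 = -1.0789+1.4277 ≈ 0.3488
φ2=120.0° → target in arm frame (-0.0026, -0.0314)
  e−x'=0.1426;  (l²−L²−(e−x')²−y'²−z²)/2L = -0.0026
  θ2 = atan2(B,A) + arccos(C/0.2522) = 0.6108
φ3=240.0° → target in arm frame (-0.0259, 0.0179)
  e−x'=0.1659;  (l²−L²−(e−x')²−y'²−z²)/2L = -0.0298
  θ3 = atan2(B,A) + arccos(C/0.2662) = 0.7855

θ₁ = 0.3488, θ₂ = 0.6108, θ₃ = 0.7855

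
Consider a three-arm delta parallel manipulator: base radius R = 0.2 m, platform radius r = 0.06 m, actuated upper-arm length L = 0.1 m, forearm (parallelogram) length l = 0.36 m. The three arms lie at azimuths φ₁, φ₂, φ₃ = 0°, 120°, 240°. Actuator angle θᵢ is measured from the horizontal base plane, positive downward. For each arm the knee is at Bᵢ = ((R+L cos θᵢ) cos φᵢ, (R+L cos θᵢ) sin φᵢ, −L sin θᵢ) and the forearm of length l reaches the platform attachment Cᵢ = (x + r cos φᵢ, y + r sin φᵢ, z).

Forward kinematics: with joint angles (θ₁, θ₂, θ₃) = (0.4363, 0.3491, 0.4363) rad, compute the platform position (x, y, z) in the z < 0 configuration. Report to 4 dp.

(-0.0043, 0.0074, -0.3149)

φ1=0.0°: virtual centre (0.2306, 0.0000, -0.0423), radius l
arm 2 at φ=120.0°: (R−r)+L cos θ2 = 0.2340;  centre 2 = (-0.1170, 0.2026, -0.0342)
centre 3 = (0.2306·cos240.0°, 0.2306·sin240.0°, -0.0423) = (-0.1153, -0.1997, -0.0423)
subtract pairs → two planes through P
linear system: -0.6952x+0.4052y = 0.0009−0.0161z; -0.6919x+-0.3995y = 0.0000−0.0000z
det = 0.5581;  x = -0.0007+0.0115z,  y = 0.0012+-0.0200z
into |P−centre ₁|² = l²: 1.0005z² + 0.0791z + -0.0743 = 0;  Δ = 0.3037;  z = -0.3149 or 0.2358 → z<0 root = -0.3149
x = -0.0043, y = 0.0074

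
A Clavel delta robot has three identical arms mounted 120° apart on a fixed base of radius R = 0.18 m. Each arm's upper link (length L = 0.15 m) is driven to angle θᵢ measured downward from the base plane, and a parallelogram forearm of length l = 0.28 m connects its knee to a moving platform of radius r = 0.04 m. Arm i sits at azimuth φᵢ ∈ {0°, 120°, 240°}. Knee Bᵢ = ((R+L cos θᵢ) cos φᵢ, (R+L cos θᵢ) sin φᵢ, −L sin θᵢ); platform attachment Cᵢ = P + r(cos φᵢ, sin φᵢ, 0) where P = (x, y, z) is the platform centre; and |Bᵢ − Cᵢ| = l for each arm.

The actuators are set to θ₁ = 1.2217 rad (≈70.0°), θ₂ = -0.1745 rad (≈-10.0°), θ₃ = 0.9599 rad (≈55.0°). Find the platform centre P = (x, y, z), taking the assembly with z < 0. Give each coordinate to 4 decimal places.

centre 1 = (0.1913·cos0.0°, 0.1913·sin0.0°, -0.1410) = (0.1913, 0.0000, -0.1410)
arm 2 at φ=120.0°: (R−r)+L cos θ2 = 0.2877;  centre 2 = (-0.1439, 0.2492, 0.0260)
φ3=240.0°: virtual centre (-0.1130, -0.1958, -0.1229), radius l
subtract pairs → two planes through P
plane₁₂: -0.6703x+0.4983y+0.3340z = 0.0270
det = 0.5658;  x = -0.0272+0.2630z,  y = 0.0175+-0.3165z
quadratic in z: (1.1693)z²+(0.1559)z+(-0.0105)=0, √Δ=0.2706 → z ∈ {-0.1824, 0.0491}; z = -0.1824 (taking z<0)
x = -0.0752, y = 0.0752

(-0.0752, 0.0752, -0.1824)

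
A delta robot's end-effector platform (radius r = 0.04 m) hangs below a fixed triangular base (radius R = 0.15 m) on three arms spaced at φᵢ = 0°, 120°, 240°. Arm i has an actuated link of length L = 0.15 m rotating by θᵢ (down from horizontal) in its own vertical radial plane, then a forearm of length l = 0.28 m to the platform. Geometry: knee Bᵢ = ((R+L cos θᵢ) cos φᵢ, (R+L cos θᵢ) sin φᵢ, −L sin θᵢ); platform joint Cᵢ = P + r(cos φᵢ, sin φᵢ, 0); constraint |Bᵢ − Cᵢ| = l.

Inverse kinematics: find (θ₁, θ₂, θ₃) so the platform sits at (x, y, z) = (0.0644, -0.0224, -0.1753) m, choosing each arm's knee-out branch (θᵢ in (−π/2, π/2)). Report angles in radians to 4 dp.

φ1=0.0° → target in arm frame (0.0644, -0.0224)
  e−x'=0.0456;  (l²−L²−(e−x')²−y'²−z²)/2L = 0.0753
  θ1 = atan2(B,A) + arccos(C/0.1811) = -0.1742
φ2=120.0° → target in arm frame (-0.0516, -0.0446)
  A cos θ + B sin θ = C:  0.1616·cos θ + -0.1753·sin θ = -0.0098
  √(A²+B²)=0.2384;  θ2 = -0.8260+1.6118 ≈ 0.7857
rotate P by −φ3: (-0.0128, 0.0670, -0.1753)
  A=0.1228, B=-0.1753, C=(l²−L²−A²−y'²−z²)/(2L)=0.0187
  θ3 = atan2(B,A) + arccos(C/0.2140) = 0.5237

θ₁ = -0.1742, θ₂ = 0.7857, θ₃ = 0.5237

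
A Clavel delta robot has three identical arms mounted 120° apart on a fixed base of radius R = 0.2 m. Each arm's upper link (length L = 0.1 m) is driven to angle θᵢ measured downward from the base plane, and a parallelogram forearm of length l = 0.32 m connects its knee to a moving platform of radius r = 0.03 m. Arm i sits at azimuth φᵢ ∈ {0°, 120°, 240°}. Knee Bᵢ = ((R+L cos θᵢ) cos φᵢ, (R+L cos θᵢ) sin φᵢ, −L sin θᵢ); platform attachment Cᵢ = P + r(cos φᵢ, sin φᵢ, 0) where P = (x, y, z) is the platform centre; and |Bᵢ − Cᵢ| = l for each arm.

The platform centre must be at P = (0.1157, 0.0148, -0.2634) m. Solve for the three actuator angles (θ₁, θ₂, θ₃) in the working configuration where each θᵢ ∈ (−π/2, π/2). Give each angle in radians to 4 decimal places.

rotate P by −φ1: (0.1157, 0.0148, -0.2634)
  A=0.0543, B=-0.2634, C=(l²−L²−A²−y'²−z²)/(2L)=0.0993
  θ1 = atan2(B,A) + arccos(C/0.2689) = -0.1747
φ2=120.0° → target in arm frame (-0.0450, -0.1076)
  A=0.2150, B=-0.2634, C=(l²−L²−A²−y'²−z²)/(2L)=-0.1740
  √(A²+B²)=0.3400;  θ2 = -0.8862+2.1079 ≈ 1.2218
rotate P by −φ3: (-0.0707, 0.0928, -0.2634)
  e−x'=0.2407;  (l²−L²−(e−x')²−y'²−z²)/2L = -0.2176
  θ3 = atan2(B,A) + arccos(C/0.3568) = 1.3961

θ₁ = -0.1747, θ₂ = 1.2218, θ₃ = 1.3961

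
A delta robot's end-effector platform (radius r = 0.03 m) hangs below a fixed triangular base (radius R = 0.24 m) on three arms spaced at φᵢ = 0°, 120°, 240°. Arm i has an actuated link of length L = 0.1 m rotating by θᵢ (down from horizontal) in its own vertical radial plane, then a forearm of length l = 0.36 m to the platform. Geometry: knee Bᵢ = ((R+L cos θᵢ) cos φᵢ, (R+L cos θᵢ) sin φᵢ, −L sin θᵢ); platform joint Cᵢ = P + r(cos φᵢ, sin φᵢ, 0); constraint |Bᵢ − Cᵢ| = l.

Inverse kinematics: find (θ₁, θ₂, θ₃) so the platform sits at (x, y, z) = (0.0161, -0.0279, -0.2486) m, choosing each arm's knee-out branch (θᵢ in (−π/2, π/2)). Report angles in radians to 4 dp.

rotate P by −φ1: (0.0161, -0.0279, -0.2486)
  A=0.1939, B=-0.2486, C=(l²−L²−A²−y'²−z²)/(2L)=0.0971
  θ1 = atan2(B,A) + arccos(C/0.3153) = 0.3493
rotate P by −φ2: (-0.0322, 0.0000, -0.2486)
  A cos θ + B sin θ = C:  0.2422·cos θ + -0.2486·sin θ = -0.0043
  θ2 = atan2(B,A) + arccos(C/0.3471) = 0.7849
rotate P by −φ3: (0.0161, 0.0279, -0.2486)
  A=0.1939, B=-0.2486, C=(l²−L²−A²−y'²−z²)/(2L)=0.0971
  θ3 = atan2(B,A) + arccos(C/0.3153) = 0.3492

θ₁ = 0.3493, θ₂ = 0.7849, θ₃ = 0.3492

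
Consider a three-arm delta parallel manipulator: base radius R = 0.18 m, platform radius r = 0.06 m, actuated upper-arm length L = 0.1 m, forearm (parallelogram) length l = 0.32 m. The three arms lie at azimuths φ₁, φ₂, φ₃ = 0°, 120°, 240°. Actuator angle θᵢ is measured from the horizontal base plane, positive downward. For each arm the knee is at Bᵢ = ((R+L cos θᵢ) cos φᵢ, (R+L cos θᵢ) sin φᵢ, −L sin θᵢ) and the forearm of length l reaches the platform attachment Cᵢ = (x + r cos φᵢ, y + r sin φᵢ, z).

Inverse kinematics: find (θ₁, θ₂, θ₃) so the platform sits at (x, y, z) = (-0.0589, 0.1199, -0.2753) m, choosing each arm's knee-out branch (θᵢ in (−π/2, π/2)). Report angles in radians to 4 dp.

arm 1 (φ=0.0°): x'=-0.0589, y'=0.1199
  e−x'=0.1789;  (l²−L²−(e−x')²−y'²−z²)/2L = -0.1489
  θ1 = atan2(B,A) + arccos(C/0.3283) = 1.0468
arm 2 (φ=120.0°): x'=0.1333, y'=-0.0089
  A cos θ + B sin θ = C:  -0.0133·cos θ + -0.2753·sin θ = 0.0818
  γ=atan2(-0.2753,-0.0133)=-1.6190;  ψ=arccos(0.2967)=1.2696;  θ2=γ+ψ≈-0.3494
φ3=240.0° → target in arm frame (-0.0744, -0.1110)
  A cos θ + B sin θ = C:  0.1944·cos θ + -0.2753·sin θ = -0.1674
  γ=atan2(-0.2753,0.1944)=-0.9560;  ψ=arccos(-0.4968)=2.0907;  θ3=γ+ψ≈1.1348

θ₁ = 1.0468, θ₂ = -0.3494, θ₃ = 1.1348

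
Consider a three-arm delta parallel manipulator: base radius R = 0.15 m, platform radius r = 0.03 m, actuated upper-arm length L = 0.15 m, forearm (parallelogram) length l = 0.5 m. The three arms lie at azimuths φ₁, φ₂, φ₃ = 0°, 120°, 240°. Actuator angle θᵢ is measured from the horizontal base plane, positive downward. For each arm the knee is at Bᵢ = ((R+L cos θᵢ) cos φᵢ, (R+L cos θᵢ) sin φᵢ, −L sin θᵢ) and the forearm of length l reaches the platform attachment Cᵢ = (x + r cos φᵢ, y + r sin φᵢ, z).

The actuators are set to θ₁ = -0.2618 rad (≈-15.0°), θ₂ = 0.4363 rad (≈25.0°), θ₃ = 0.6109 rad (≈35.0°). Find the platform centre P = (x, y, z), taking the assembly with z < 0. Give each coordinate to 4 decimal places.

(0.1343, 0.0289, -0.4430)

arm 1 at φ=0.0°: e+L cos θ1 = 0.2649;  O1 = (0.2649, 0.0000, 0.0388)
φ2=120.0°: virtual centre (-0.1280, 0.2217, -0.0634), radius l
O3 = (0.2429·cos240.0°, 0.2429·sin240.0°, -0.0860) = (-0.1214, -0.2103, -0.0860)
subtract pairs → two planes through P
plane₁₂: -0.7857x+0.4433y+-0.2044z = -0.0021
Cramer: x(z) = 0.0048-0.2923z;  y(z) = 0.0037-0.0569z
quadratic in z: (1.0886)z²+(0.0739)z+(-0.1808)=0, √Δ=0.8905 → z ∈ {-0.4430, 0.3750}; z = -0.4430 (taking z<0)
x = 0.1343, y = 0.0289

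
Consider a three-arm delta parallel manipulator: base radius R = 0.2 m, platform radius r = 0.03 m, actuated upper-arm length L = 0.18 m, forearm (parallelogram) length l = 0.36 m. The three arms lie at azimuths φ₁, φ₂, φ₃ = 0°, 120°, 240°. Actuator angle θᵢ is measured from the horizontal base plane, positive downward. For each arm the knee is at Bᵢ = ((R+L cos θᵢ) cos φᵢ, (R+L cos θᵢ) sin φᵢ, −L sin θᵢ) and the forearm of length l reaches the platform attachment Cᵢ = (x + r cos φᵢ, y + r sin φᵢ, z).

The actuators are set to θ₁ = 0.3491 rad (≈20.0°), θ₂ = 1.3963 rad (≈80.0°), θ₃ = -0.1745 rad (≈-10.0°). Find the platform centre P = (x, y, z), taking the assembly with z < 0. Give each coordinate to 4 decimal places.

(0.0484, -0.1518, -0.2099)

S1 = (0.3391·cos0.0°, 0.3391·sin0.0°, -0.0616) = (0.3391, 0.0000, -0.0616)
arm 2 at φ=120.0°: e+L cos θ2 = 0.2013;  S2 = (-0.1006, 0.1743, -0.1773)
arm 3 at φ=240.0°: e+L cos θ3 = 0.3473;  S3 = (-0.1736, -0.3007, 0.0313)
|S₂|²−|S₁|² = -0.0469;  |S₃|²−|S₁|² = 0.0028
linear system: -0.8795x+0.3486y = -0.0469−-0.2314z; -1.0256x+-0.6015y = 0.0028−0.1856z
Cramer: x(z) = 0.0307-0.0840z;  y(z) = -0.0570+0.4519z
sphere 1 gives Az²+Bz+C=0 with A=1.2112, B=0.1235, C=-0.0274;  B²−4AC=0.1482;  roots -0.2099, 0.1079;  negative root z = -0.2099
x = 0.0484, y = -0.1518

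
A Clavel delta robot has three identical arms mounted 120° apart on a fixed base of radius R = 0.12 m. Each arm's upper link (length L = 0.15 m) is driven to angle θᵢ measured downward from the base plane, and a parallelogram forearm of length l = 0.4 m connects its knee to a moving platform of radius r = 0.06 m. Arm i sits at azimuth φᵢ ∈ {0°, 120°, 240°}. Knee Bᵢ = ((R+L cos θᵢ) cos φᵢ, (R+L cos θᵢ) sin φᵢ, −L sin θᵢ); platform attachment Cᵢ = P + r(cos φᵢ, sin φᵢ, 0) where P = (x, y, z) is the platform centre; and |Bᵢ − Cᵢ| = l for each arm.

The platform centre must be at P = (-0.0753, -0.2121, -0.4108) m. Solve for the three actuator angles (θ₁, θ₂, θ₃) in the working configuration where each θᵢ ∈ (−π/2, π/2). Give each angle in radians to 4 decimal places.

θ₁ = 1.1346, θ₂ = 1.3089, θ₃ = 0.0872

arm 1 (φ=0.0°): x'=-0.0753, y'=-0.2121
  e−x'=0.1353;  (l²−L²−(e−x')²−y'²−z²)/2L = -0.3152
  γ=atan2(-0.4108,0.1353)=-1.2526;  ψ=arccos(-0.7287)=2.3872;  θ1=γ+ψ≈1.1346
φ2=120.0° → target in arm frame (-0.1460, 0.1713)
  e−x'=0.2060;  (l²−L²−(e−x')²−y'²−z²)/2L = -0.3435
  γ=atan2(-0.4108,0.2060)=-1.1059;  ψ=arccos(-0.7473)=2.4148;  θ2=γ+ψ≈1.3089
φ3=240.0° → target in arm frame (0.2213, 0.0408)
  e−x'=-0.1613;  (l²−L²−(e−x')²−y'²−z²)/2L = -0.1965
  γ=atan2(-0.4108,-0.1613)=-1.9450;  ψ=arccos(-0.4453)=2.0323;  θ3=γ+ψ≈0.0872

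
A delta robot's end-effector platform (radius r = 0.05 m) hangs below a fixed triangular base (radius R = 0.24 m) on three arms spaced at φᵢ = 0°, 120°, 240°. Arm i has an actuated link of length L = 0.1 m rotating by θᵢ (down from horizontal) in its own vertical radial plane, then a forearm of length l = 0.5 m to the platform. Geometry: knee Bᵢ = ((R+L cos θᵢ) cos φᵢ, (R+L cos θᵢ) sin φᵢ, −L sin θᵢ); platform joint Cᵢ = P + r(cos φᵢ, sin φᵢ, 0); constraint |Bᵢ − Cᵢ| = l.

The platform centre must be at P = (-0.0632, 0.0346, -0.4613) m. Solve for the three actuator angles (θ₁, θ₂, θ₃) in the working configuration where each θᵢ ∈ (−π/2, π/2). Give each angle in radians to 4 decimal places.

arm 1 (φ=0.0°): x'=-0.0632, y'=0.0346
  A cos θ + B sin θ = C:  0.2532·cos θ + -0.4613·sin θ = -0.1905
  γ=atan2(-0.4613,0.2532)=-1.0688;  ψ=arccos(-0.3621)=1.9413;  θ1=γ+ψ≈0.8725
φ2=120.0° → target in arm frame (0.0616, 0.0374)
  A cos θ + B sin θ = C:  0.1284·cos θ + -0.4613·sin θ = 0.0465
  θ2 = atan2(B,A) + arccos(C/0.4788) = 0.1742
arm 3 (φ=240.0°): x'=0.0016, y'=-0.0720
  A cos θ + B sin θ = C:  0.1884·cos θ + -0.4613·sin θ = -0.0673
  γ=atan2(-0.4613,0.1884)=-1.1831;  ψ=arccos(-0.1351)=1.7064;  θ3=γ+ψ≈0.5232

θ₁ = 0.8725, θ₂ = 0.1742, θ₃ = 0.5232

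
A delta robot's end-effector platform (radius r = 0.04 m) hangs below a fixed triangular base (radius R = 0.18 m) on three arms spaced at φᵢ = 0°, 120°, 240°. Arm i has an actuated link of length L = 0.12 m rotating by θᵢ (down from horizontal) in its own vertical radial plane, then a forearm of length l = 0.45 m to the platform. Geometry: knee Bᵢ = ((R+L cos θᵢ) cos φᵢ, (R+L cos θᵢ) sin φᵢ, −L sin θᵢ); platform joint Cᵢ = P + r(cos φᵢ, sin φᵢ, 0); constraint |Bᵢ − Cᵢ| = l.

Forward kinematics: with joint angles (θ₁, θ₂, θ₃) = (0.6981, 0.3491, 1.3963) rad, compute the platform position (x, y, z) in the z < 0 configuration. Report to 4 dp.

(0.0302, 0.1378, -0.4551)

arm 1 at φ=0.0°: (R−r)+L cos θ1 = 0.2319;  S1 = (0.2319, 0.0000, -0.0771)
φ2=120.0°: virtual centre (-0.1264, 0.2189, -0.0410), radius l
S3 = (0.1608·cos240.0°, 0.1608·sin240.0°, -0.1182) = (-0.0804, -0.1393, -0.1182)
subtract pairs → two planes through P
linear system: -0.7166x+0.4378y = 0.0058−0.0722z; -0.6247x+-0.2786y = -0.0199−-0.0821z
det = 0.4731;  x = 0.0150+-0.0335z,  y = 0.0379+-0.2196z
sphere 1 gives Az²+Bz+C=0 with A=1.0494, B=0.1522, C=-0.1481;  B²−4AC=0.6446;  roots -0.4551, 0.3101;  negative root z = -0.4551
x = 0.0302, y = 0.1378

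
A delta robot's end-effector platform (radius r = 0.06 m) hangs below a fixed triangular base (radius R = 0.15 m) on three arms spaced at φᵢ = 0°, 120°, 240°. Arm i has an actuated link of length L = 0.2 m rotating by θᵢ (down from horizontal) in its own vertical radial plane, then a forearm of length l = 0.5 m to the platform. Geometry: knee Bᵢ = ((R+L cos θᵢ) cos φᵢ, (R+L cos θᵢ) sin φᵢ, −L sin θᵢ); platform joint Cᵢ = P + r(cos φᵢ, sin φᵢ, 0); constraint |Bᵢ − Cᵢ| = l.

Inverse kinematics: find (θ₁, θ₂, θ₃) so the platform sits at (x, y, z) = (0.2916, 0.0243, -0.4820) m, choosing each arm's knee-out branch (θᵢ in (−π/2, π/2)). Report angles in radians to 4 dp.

θ₁ = -0.0871, θ₂ = 1.1349, θ₃ = 1.2220

rotate P by −φ1: (0.2916, 0.0243, -0.4820)
  e−x'=-0.2016;  (l²−L²−(e−x')²−y'²−z²)/2L = -0.1589
  θ1 = atan2(B,A) + arccos(C/0.5225) = -0.0871
φ2=120.0° → target in arm frame (-0.1248, -0.2647)
  A=0.2148, B=-0.4820, C=(l²−L²−A²−y'²−z²)/(2L)=-0.3463
  γ=atan2(-0.4820,0.2148)=-1.1516;  ψ=arccos(-0.6562)=2.2865;  θ2=γ+ψ≈1.1349
φ3=240.0° → target in arm frame (-0.1668, 0.2404)
  A=0.2568, B=-0.4820, C=(l²−L²−A²−y'²−z²)/(2L)=-0.3652
  γ=atan2(-0.4820,0.2568)=-1.0812;  ψ=arccos(-0.6687)=2.3032;  θ3=γ+ψ≈1.2220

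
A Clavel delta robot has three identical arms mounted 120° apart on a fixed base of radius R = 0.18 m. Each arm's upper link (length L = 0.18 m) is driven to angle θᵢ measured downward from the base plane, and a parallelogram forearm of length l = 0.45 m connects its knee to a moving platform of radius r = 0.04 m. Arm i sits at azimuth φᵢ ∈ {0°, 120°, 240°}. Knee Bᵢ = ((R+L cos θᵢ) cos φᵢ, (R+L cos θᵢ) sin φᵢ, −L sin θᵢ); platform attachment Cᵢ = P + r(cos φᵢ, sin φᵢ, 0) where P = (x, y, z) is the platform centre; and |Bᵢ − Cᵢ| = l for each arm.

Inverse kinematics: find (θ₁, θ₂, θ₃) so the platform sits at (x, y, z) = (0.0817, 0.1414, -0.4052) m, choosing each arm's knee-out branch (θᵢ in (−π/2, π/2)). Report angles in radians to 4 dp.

arm 1 (φ=0.0°): x'=0.0817, y'=0.1414
  e−x'=0.0583;  (l²−L²−(e−x')²−y'²−z²)/2L = -0.0486
  θ1 = atan2(B,A) + arccos(C/0.4094) = 0.2618
φ2=120.0° → target in arm frame (0.0816, -0.1415)
  e−x'=0.0584;  (l²−L²−(e−x')²−y'²−z²)/2L = -0.0486
  √(A²+B²)=0.4094;  θ2 = -1.4277+1.6899 ≈ 0.2622
rotate P by −φ3: (-0.1633, 0.0001, -0.4052)
  A cos θ + B sin θ = C:  0.3033·cos θ + -0.4052·sin θ = -0.2391
  γ=atan2(-0.4052,0.3033)=-0.9282;  ψ=arccos(-0.4724)=2.0628;  θ3=γ+ψ≈1.1346

θ₁ = 0.2618, θ₂ = 0.2622, θ₃ = 1.1346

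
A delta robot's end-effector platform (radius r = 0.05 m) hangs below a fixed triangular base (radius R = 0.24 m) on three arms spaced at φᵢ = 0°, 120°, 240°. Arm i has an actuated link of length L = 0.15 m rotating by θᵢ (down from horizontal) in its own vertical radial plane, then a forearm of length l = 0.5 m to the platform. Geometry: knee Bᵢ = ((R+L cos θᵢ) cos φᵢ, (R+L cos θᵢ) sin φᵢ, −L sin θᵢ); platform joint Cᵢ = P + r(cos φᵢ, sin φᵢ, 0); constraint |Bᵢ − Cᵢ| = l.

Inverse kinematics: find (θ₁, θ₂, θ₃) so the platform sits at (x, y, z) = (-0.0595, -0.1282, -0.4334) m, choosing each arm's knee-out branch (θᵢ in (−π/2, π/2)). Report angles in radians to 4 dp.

arm 1 (φ=0.0°): x'=-0.0595, y'=-0.1282
  e−x'=0.2495;  (l²−L²−(e−x')²−y'²−z²)/2L = -0.1301
  √(A²+B²)=0.5001;  θ1 = -1.0485+1.8339 ≈ 0.7855
φ2=120.0° → target in arm frame (-0.0813, 0.1156)
  e−x'=0.2713;  (l²−L²−(e−x')²−y'²−z²)/2L = -0.1577
  θ2 = atan2(B,A) + arccos(C/0.5113) = 0.8727
arm 3 (φ=240.0°): x'=0.1408, y'=0.0126
  e−x'=0.0492;  (l²−L²−(e−x')²−y'²−z²)/2L = 0.1236
  √(A²+B²)=0.4362;  θ3 = -1.4577+1.2835 ≈ -0.1742

θ₁ = 0.7855, θ₂ = 0.8727, θ₃ = -0.1742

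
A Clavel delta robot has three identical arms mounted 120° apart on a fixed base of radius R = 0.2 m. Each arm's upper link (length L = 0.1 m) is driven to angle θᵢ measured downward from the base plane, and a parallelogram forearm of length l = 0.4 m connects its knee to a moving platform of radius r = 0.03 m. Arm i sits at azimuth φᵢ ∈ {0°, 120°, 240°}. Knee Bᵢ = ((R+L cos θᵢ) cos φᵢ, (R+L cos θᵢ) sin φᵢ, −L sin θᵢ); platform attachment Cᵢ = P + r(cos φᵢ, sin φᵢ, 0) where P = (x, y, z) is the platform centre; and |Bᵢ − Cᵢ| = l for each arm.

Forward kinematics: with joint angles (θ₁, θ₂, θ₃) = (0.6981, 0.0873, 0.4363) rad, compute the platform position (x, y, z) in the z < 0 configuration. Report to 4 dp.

φ1=0.0°: virtual centre (0.2466, 0.0000, -0.0643), radius l
O2 = (0.2696·cos120.0°, 0.2696·sin120.0°, -0.0087) = (-0.1348, 0.2335, -0.0087)
O3 = (0.2606·cos240.0°, 0.2606·sin240.0°, -0.0423) = (-0.1303, -0.2257, -0.0423)
subtract pairs → two planes through P
linear system: -0.7628x+0.4670y = 0.0078−0.1111z; -0.7538x+-0.4514y = 0.0048−0.0440z
det = 0.6964;  x = -0.0083+0.1016z,  y = 0.0032+-0.0720z
into |P−O₁|² = l²: 1.0155z² + 0.0763z + -0.0909 = 0;  Δ = 0.3750;  z = -0.3391 or 0.2640 → z<0 root = -0.3391
x = -0.0427, y = 0.0277

(-0.0427, 0.0277, -0.3391)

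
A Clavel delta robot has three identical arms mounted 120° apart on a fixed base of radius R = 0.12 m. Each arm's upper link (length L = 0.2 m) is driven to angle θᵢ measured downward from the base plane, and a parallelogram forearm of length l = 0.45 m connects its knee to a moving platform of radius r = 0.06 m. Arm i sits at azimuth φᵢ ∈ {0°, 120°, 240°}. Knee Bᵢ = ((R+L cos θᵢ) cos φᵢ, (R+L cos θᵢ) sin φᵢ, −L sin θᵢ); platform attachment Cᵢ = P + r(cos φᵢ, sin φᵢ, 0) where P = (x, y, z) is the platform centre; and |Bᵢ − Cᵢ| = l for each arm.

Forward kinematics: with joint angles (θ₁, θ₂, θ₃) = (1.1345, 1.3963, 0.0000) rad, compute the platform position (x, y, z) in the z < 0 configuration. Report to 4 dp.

φ1=0.0°: virtual centre (0.1445, 0.0000, -0.1813), radius l
φ2=120.0°: virtual centre (-0.0474, 0.0820, -0.1970), radius l
arm 3 at φ=240.0°: (R−r)+L cos θ3 = 0.2600;  O3 = (-0.1300, -0.2252, 0.0000)
subtract pairs → two planes through P
linear system: -0.3838x+0.1641y = -0.0060−-0.0314z; -0.5490x+-0.4503y = 0.0139−0.3625z
det = 0.2629;  x = 0.0016+0.1725z,  y = -0.0327+0.5948z
quadratic in z: (1.3835)z²+(0.2743)z+(-0.1481)=0, √Δ=0.9461 → z ∈ {-0.4411, 0.2428}; z = -0.4411 (taking z<0)
x = -0.0745, y = -0.2950

(-0.0745, -0.2950, -0.4411)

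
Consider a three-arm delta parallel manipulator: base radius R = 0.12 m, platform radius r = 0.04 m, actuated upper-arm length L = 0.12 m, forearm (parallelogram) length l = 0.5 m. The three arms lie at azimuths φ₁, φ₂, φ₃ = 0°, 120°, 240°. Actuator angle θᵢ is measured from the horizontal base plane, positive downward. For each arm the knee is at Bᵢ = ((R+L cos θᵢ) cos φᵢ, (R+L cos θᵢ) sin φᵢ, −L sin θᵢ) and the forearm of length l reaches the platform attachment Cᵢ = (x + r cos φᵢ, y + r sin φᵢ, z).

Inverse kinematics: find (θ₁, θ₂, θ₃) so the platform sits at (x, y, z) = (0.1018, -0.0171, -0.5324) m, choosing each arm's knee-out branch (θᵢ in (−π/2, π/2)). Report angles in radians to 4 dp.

θ₁ = 0.3491, θ₂ = 0.8728, θ₃ = 0.7857

φ1=0.0° → target in arm frame (0.1018, -0.0171)
  A cos θ + B sin θ = C:  -0.0218·cos θ + -0.5324·sin θ = -0.2026
  √(A²+B²)=0.5328;  θ1 = -1.6117+1.9608 ≈ 0.3491
rotate P by −φ2: (-0.0657, -0.0796, -0.5324)
  A=0.1457, B=-0.5324, C=(l²−L²−A²−y'²−z²)/(2L)=-0.3142
  √(A²+B²)=0.5520;  θ2 = -1.3037+2.1765 ≈ 0.8728
φ3=240.0° → target in arm frame (-0.0361, 0.0967)
  A=0.1161, B=-0.5324, C=(l²−L²−A²−y'²−z²)/(2L)=-0.2945
  θ3 = atan2(B,A) + arccos(C/0.5449) = 0.7857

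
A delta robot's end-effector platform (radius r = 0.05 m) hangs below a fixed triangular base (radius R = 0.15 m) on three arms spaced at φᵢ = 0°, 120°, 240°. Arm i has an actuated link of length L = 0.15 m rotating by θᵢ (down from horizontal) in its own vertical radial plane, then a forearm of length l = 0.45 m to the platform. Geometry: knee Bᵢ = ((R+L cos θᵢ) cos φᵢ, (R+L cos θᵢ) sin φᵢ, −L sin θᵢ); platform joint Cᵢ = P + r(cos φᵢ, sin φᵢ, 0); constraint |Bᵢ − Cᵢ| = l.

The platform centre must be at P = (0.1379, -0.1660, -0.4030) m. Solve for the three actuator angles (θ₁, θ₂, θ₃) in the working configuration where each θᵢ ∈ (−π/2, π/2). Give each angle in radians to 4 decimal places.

θ₁ = 0.0003, θ₂ = 1.2217, θ₃ = 0.2620

φ1=0.0° → target in arm frame (0.1379, -0.1660)
  e−x'=-0.0379;  (l²−L²−(e−x')²−y'²−z²)/2L = -0.0380
  γ=atan2(-0.4030,-0.0379)=-1.6646;  ψ=arccos(-0.0939)=1.6648;  θ1=γ+ψ≈0.0003
rotate P by −φ2: (-0.2127, -0.0364, -0.4030)
  A=0.3127, B=-0.4030, C=(l²−L²−A²−y'²−z²)/(2L)=-0.2717
  √(A²+B²)=0.5101;  θ2 = -0.9109+2.1326 ≈ 1.2217
rotate P by −φ3: (0.0748, 0.2024, -0.4030)
  A cos θ + B sin θ = C:  0.0252·cos θ + -0.4030·sin θ = -0.0801
  √(A²+B²)=0.4038;  θ3 = -1.5084+1.7704 ≈ 0.2620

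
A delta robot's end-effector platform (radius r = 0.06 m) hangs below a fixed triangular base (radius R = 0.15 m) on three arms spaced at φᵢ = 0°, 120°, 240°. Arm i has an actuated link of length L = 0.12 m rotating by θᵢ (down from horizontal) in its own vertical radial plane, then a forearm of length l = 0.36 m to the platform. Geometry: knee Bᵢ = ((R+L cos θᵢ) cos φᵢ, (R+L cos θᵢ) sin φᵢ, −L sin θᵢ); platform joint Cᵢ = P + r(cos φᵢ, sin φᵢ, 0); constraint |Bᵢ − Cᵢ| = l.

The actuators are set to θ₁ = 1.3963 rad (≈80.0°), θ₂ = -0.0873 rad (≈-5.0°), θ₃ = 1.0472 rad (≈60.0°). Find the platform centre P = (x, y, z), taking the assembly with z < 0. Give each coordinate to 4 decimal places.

(-0.1368, 0.1307, -0.3445)

arm 1 at φ=0.0°: e+L cos θ1 = 0.1108;  centre 1 = (0.1108, 0.0000, -0.1182)
arm 2 at φ=120.0°: e+L cos θ2 = 0.2095;  centre 2 = (-0.1048, 0.1815, 0.0105)
centre 3 = (0.1500·cos240.0°, 0.1500·sin240.0°, -0.1039) = (-0.0750, -0.1299, -0.1039)
subtract pairs → two planes through P
linear system: -0.4312x+0.3629y = 0.0178−0.2573z; -0.3717x+-0.2598y = 0.0070−0.0285z
det = 0.2469;  x = -0.0291+0.3126z,  y = 0.0144+-0.3375z
sphere 1 gives Az²+Bz+C=0 with A=1.2116, B=0.1392, C=-0.0959;  B²−4AC=0.4839;  roots -0.3445, 0.2297;  negative root z = -0.3445
x = -0.1368, y = 0.1307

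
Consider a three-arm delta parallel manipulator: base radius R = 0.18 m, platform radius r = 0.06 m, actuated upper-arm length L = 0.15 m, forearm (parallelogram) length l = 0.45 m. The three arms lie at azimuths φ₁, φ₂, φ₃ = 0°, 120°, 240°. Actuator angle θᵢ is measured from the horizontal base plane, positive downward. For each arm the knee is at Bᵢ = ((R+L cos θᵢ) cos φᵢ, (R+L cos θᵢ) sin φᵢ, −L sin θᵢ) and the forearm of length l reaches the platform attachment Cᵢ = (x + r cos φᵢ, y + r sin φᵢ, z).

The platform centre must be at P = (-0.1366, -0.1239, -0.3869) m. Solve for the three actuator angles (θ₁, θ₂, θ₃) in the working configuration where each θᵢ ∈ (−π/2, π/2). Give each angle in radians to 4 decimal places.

θ₁ = 0.9596, θ₂ = 0.6105, θ₃ = -0.3492

φ1=0.0° → target in arm frame (-0.1366, -0.1239)
  A cos θ + B sin θ = C:  0.2566·cos θ + -0.3869·sin θ = -0.1696
  γ=atan2(-0.3869,0.2566)=-0.9852;  ψ=arccos(-0.3654)=1.9448;  θ1=γ+ψ≈0.9596
φ2=120.0° → target in arm frame (-0.0390, 0.1802)
  A cos θ + B sin θ = C:  0.1590·cos θ + -0.3869·sin θ = -0.0915
  θ2 = atan2(B,A) + arccos(C/0.4183) = 0.6105
rotate P by −φ3: (0.1756, -0.0563, -0.3869)
  A=-0.0556, B=-0.3869, C=(l²−L²−A²−y'²−z²)/(2L)=0.0801
  θ3 = atan2(B,A) + arccos(C/0.3909) = -0.3492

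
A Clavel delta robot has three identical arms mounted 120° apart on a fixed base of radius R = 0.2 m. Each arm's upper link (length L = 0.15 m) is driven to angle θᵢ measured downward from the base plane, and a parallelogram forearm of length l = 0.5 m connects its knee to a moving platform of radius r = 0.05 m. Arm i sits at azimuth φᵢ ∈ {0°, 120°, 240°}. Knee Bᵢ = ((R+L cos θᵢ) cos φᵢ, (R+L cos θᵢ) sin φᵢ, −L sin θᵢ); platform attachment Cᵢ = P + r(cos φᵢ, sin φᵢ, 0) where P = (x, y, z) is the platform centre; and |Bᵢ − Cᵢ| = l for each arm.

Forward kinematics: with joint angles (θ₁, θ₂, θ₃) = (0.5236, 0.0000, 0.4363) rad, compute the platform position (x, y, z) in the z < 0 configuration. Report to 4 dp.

(-0.0491, 0.0593, -0.4468)

arm 1 at φ=0.0°: ρ1 = 0.2799;  O1 = (0.2799, 0.0000, -0.0750)
φ2=120.0°: virtual centre (-0.1500, 0.2598, 0.0000), radius l
arm 3 at φ=240.0°: ρ3 = 0.2859;  O3 = (-0.1430, -0.2476, -0.0634)
|O₂|²−|O₁|² = 0.0060;  |O₃|²−|O₁|² = 0.0018
linear system: -0.8598x+0.5196y = 0.0060−0.1500z; -0.8458x+-0.4953y = 0.0018−0.0232z
det = 0.8653;  x = -0.0045+0.0998z,  y = 0.0041+-0.1235z
into |P−O₁|² = l²: 1.0252z² + 0.0922z + -0.1635 = 0;  Δ = 0.6788;  z = -0.4468 or 0.3568 → z<0 root = -0.4468
x = -0.0491, y = 0.0593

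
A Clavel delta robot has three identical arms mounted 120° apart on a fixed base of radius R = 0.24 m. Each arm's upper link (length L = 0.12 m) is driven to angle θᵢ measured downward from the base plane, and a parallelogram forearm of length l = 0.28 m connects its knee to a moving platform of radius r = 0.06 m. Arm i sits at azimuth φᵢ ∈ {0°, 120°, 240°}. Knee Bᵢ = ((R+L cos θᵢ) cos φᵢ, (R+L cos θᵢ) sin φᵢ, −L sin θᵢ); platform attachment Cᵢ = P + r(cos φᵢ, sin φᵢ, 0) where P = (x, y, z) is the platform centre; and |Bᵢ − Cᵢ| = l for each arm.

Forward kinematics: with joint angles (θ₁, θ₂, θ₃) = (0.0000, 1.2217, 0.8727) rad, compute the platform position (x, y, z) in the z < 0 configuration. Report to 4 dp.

(0.0629, -0.0258, -0.1466)

φ1=0.0°: virtual centre (0.3000, 0.0000, 0.0000), radius l
φ2=120.0°: virtual centre (-0.1105, 0.1914, -0.1128), radius l
centre 3 = (0.2571·cos240.0°, 0.2571·sin240.0°, -0.0919) = (-0.1286, -0.2227, -0.0919)
|centre ₂|²−|centre ₁|² = -0.0284;  |centre ₃|²−|centre ₁|² = -0.0154
plane₁₂: -0.8210x+0.3829y+-0.2255z = -0.0284
Cramer: x(z) = 0.0268-0.2462z;  y(z) = -0.0169+0.0610z
sphere 1 gives Az²+Bz+C=0 with A=1.0643, B=0.1325, C=-0.0035;  B²−4AC=0.0323;  roots -0.1466, 0.0221;  negative root z = -0.1466
x = 0.0629, y = -0.0258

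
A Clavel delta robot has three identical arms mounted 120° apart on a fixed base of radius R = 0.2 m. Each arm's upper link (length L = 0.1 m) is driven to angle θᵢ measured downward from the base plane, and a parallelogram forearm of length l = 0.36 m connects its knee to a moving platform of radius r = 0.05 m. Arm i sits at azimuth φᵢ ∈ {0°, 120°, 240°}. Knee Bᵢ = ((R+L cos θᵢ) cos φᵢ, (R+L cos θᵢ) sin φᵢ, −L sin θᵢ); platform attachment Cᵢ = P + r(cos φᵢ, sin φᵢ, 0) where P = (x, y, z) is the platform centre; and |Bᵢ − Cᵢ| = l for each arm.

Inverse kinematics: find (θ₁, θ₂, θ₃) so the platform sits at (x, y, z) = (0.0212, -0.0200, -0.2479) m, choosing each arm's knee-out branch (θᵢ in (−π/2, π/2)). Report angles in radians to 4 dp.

θ₁ = -0.3489, θ₂ = 0.1748, θ₃ = -0.1741

rotate P by −φ1: (0.0212, -0.0200, -0.2479)
  e−x'=0.1288;  (l²−L²−(e−x')²−y'²−z²)/2L = 0.2058
  γ=atan2(-0.2479,0.1288)=-1.0916;  ψ=arccos(0.7366)=0.7428;  θ1=γ+ψ≈-0.3489
arm 2 (φ=120.0°): x'=-0.0279, y'=-0.0084
  A cos θ + B sin θ = C:  0.1779·cos θ + -0.2479·sin θ = 0.1321
  √(A²+B²)=0.3051;  θ2 = -0.9483+1.1231 ≈ 0.1748
φ3=240.0° → target in arm frame (0.0067, 0.0284)
  A cos θ + B sin θ = C:  0.1433·cos θ + -0.2479·sin θ = 0.1841
  γ=atan2(-0.2479,0.1433)=-1.0467;  ψ=arccos(0.6428)=0.8726;  θ3=γ+ψ≈-0.1741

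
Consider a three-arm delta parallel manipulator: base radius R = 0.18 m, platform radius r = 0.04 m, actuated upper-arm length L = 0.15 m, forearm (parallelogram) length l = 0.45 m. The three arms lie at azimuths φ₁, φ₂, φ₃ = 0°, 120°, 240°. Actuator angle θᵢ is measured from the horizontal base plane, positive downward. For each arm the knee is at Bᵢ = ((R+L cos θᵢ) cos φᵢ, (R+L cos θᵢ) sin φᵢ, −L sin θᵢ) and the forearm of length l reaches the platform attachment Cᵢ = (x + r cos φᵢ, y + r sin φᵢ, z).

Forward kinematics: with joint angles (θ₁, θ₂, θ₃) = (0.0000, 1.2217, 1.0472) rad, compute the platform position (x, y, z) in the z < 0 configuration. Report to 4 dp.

(0.1826, -0.0293, -0.4360)

O1 = (0.2900·cos0.0°, 0.2900·sin0.0°, 0.0000) = (0.2900, 0.0000, 0.0000)
O2 = (0.1913·cos120.0°, 0.1913·sin120.0°, -0.1410) = (-0.0957, 0.1657, -0.1410)
arm 3 at φ=240.0°: (R−r)+L cos θ3 = 0.2150;  O3 = (-0.1075, -0.1862, -0.1299)
|O₂|²−|O₁|² = -0.0276;  |O₃|²−|O₁|² = -0.0210
linear system: -0.7713x+0.3314y = -0.0276−-0.2819z; -0.7950x+-0.3724y = -0.0210−-0.2598z
Cramer: x(z) = 0.0313-0.3470z;  y(z) = -0.0105+0.0431z
quadratic in z: (1.1223)z²+(0.1786)z+(-0.1355)=0, √Δ=0.8000 → z ∈ {-0.4360, 0.2769}; z = -0.4360 (taking z<0)
x = 0.1826, y = -0.0293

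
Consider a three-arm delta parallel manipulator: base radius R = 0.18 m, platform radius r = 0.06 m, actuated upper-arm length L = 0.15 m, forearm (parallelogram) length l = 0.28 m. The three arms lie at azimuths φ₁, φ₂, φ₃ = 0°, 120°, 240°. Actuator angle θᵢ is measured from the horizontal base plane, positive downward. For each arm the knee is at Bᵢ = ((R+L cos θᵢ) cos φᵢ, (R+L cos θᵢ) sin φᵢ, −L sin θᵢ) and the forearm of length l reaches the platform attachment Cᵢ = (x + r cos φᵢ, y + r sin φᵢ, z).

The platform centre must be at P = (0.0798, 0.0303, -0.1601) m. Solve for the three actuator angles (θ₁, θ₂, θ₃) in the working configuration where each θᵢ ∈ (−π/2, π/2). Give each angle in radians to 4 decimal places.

θ₁ = -0.3484, θ₂ = 0.6108, θ₃ = 0.9596

φ1=0.0° → target in arm frame (0.0798, 0.0303)
  e−x'=0.0402;  (l²−L²−(e−x')²−y'²−z²)/2L = 0.0924
  θ1 = atan2(B,A) + arccos(C/0.1651) = -0.3484
rotate P by −φ2: (-0.0137, -0.0843, -0.1601)
  A=0.1337, B=-0.1601, C=(l²−L²−A²−y'²−z²)/(2L)=0.0177
  θ2 = atan2(B,A) + arccos(C/0.2086) = 0.6108
arm 3 (φ=240.0°): x'=-0.0661, y'=0.0540
  e−x'=0.1861;  (l²−L²−(e−x')²−y'²−z²)/2L = -0.0243
  θ3 = atan2(B,A) + arccos(C/0.2455) = 0.9596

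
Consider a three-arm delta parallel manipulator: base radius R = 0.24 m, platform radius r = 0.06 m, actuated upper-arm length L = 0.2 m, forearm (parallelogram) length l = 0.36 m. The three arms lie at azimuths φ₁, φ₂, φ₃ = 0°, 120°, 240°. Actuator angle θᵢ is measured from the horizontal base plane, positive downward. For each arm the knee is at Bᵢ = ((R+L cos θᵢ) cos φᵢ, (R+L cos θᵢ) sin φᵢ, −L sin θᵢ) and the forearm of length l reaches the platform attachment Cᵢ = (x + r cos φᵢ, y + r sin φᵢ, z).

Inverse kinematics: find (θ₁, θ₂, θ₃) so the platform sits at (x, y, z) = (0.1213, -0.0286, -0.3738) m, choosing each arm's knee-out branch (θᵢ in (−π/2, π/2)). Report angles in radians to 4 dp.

θ₁ = 0.5233, θ₂ = 1.3962, θ₃ = 1.2218

rotate P by −φ1: (0.1213, -0.0286, -0.3738)
  e−x'=0.0587;  (l²−L²−(e−x')²−y'²−z²)/2L = -0.1360
  √(A²+B²)=0.3784;  θ1 = -1.4150+1.9384 ≈ 0.5233
rotate P by −φ2: (-0.0854, -0.0907, -0.3738)
  e−x'=0.2654;  (l²−L²−(e−x')²−y'²−z²)/2L = -0.3220
  θ2 = atan2(B,A) + arccos(C/0.4584) = 1.3962
arm 3 (φ=240.0°): x'=-0.0359, y'=0.1193
  A=0.2159, B=-0.3738, C=(l²−L²−A²−y'²−z²)/(2L)=-0.2774
  √(A²+B²)=0.4317;  θ3 = -1.0471+2.2688 ≈ 1.2218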